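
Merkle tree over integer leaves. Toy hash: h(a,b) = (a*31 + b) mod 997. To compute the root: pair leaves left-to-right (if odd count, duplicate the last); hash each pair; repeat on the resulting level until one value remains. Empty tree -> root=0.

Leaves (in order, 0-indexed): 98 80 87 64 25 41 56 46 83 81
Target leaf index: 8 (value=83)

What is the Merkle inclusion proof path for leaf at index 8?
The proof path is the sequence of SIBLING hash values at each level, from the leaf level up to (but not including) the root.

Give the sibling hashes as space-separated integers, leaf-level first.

Answer: 81 660 183 421

Derivation:
L0 (leaves): [98, 80, 87, 64, 25, 41, 56, 46, 83, 81], target index=8
L1: h(98,80)=(98*31+80)%997=127 [pair 0] h(87,64)=(87*31+64)%997=767 [pair 1] h(25,41)=(25*31+41)%997=816 [pair 2] h(56,46)=(56*31+46)%997=785 [pair 3] h(83,81)=(83*31+81)%997=660 [pair 4] -> [127, 767, 816, 785, 660]
  Sibling for proof at L0: 81
L2: h(127,767)=(127*31+767)%997=716 [pair 0] h(816,785)=(816*31+785)%997=159 [pair 1] h(660,660)=(660*31+660)%997=183 [pair 2] -> [716, 159, 183]
  Sibling for proof at L1: 660
L3: h(716,159)=(716*31+159)%997=421 [pair 0] h(183,183)=(183*31+183)%997=871 [pair 1] -> [421, 871]
  Sibling for proof at L2: 183
L4: h(421,871)=(421*31+871)%997=961 [pair 0] -> [961]
  Sibling for proof at L3: 421
Root: 961
Proof path (sibling hashes from leaf to root): [81, 660, 183, 421]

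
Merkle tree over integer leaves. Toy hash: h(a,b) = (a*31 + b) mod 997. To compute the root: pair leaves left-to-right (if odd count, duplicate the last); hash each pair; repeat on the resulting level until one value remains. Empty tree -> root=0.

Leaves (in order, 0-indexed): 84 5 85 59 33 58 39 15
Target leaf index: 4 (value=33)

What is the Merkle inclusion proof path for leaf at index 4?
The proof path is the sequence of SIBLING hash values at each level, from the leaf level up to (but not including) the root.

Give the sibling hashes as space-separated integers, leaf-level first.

Answer: 58 227 822

Derivation:
L0 (leaves): [84, 5, 85, 59, 33, 58, 39, 15], target index=4
L1: h(84,5)=(84*31+5)%997=615 [pair 0] h(85,59)=(85*31+59)%997=700 [pair 1] h(33,58)=(33*31+58)%997=84 [pair 2] h(39,15)=(39*31+15)%997=227 [pair 3] -> [615, 700, 84, 227]
  Sibling for proof at L0: 58
L2: h(615,700)=(615*31+700)%997=822 [pair 0] h(84,227)=(84*31+227)%997=837 [pair 1] -> [822, 837]
  Sibling for proof at L1: 227
L3: h(822,837)=(822*31+837)%997=397 [pair 0] -> [397]
  Sibling for proof at L2: 822
Root: 397
Proof path (sibling hashes from leaf to root): [58, 227, 822]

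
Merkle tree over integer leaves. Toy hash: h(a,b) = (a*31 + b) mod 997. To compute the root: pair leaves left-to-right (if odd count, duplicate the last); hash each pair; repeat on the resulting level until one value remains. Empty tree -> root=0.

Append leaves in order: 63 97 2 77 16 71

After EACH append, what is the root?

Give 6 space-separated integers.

Answer: 63 56 803 878 731 497

Derivation:
After append 63 (leaves=[63]):
  L0: [63]
  root=63
After append 97 (leaves=[63, 97]):
  L0: [63, 97]
  L1: h(63,97)=(63*31+97)%997=56 -> [56]
  root=56
After append 2 (leaves=[63, 97, 2]):
  L0: [63, 97, 2]
  L1: h(63,97)=(63*31+97)%997=56 h(2,2)=(2*31+2)%997=64 -> [56, 64]
  L2: h(56,64)=(56*31+64)%997=803 -> [803]
  root=803
After append 77 (leaves=[63, 97, 2, 77]):
  L0: [63, 97, 2, 77]
  L1: h(63,97)=(63*31+97)%997=56 h(2,77)=(2*31+77)%997=139 -> [56, 139]
  L2: h(56,139)=(56*31+139)%997=878 -> [878]
  root=878
After append 16 (leaves=[63, 97, 2, 77, 16]):
  L0: [63, 97, 2, 77, 16]
  L1: h(63,97)=(63*31+97)%997=56 h(2,77)=(2*31+77)%997=139 h(16,16)=(16*31+16)%997=512 -> [56, 139, 512]
  L2: h(56,139)=(56*31+139)%997=878 h(512,512)=(512*31+512)%997=432 -> [878, 432]
  L3: h(878,432)=(878*31+432)%997=731 -> [731]
  root=731
After append 71 (leaves=[63, 97, 2, 77, 16, 71]):
  L0: [63, 97, 2, 77, 16, 71]
  L1: h(63,97)=(63*31+97)%997=56 h(2,77)=(2*31+77)%997=139 h(16,71)=(16*31+71)%997=567 -> [56, 139, 567]
  L2: h(56,139)=(56*31+139)%997=878 h(567,567)=(567*31+567)%997=198 -> [878, 198]
  L3: h(878,198)=(878*31+198)%997=497 -> [497]
  root=497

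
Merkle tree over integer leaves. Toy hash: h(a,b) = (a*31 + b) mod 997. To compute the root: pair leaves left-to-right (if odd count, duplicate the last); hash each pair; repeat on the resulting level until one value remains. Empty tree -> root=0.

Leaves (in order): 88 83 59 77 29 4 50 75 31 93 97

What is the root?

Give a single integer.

Answer: 921

Derivation:
L0: [88, 83, 59, 77, 29, 4, 50, 75, 31, 93, 97]
L1: h(88,83)=(88*31+83)%997=817 h(59,77)=(59*31+77)%997=909 h(29,4)=(29*31+4)%997=903 h(50,75)=(50*31+75)%997=628 h(31,93)=(31*31+93)%997=57 h(97,97)=(97*31+97)%997=113 -> [817, 909, 903, 628, 57, 113]
L2: h(817,909)=(817*31+909)%997=314 h(903,628)=(903*31+628)%997=705 h(57,113)=(57*31+113)%997=883 -> [314, 705, 883]
L3: h(314,705)=(314*31+705)%997=469 h(883,883)=(883*31+883)%997=340 -> [469, 340]
L4: h(469,340)=(469*31+340)%997=921 -> [921]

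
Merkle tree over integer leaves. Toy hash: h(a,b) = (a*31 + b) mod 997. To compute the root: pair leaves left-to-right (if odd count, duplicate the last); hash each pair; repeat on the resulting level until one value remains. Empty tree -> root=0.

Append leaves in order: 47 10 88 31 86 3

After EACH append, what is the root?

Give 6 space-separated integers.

After append 47 (leaves=[47]):
  L0: [47]
  root=47
After append 10 (leaves=[47, 10]):
  L0: [47, 10]
  L1: h(47,10)=(47*31+10)%997=470 -> [470]
  root=470
After append 88 (leaves=[47, 10, 88]):
  L0: [47, 10, 88]
  L1: h(47,10)=(47*31+10)%997=470 h(88,88)=(88*31+88)%997=822 -> [470, 822]
  L2: h(470,822)=(470*31+822)%997=437 -> [437]
  root=437
After append 31 (leaves=[47, 10, 88, 31]):
  L0: [47, 10, 88, 31]
  L1: h(47,10)=(47*31+10)%997=470 h(88,31)=(88*31+31)%997=765 -> [470, 765]
  L2: h(470,765)=(470*31+765)%997=380 -> [380]
  root=380
After append 86 (leaves=[47, 10, 88, 31, 86]):
  L0: [47, 10, 88, 31, 86]
  L1: h(47,10)=(47*31+10)%997=470 h(88,31)=(88*31+31)%997=765 h(86,86)=(86*31+86)%997=758 -> [470, 765, 758]
  L2: h(470,765)=(470*31+765)%997=380 h(758,758)=(758*31+758)%997=328 -> [380, 328]
  L3: h(380,328)=(380*31+328)%997=144 -> [144]
  root=144
After append 3 (leaves=[47, 10, 88, 31, 86, 3]):
  L0: [47, 10, 88, 31, 86, 3]
  L1: h(47,10)=(47*31+10)%997=470 h(88,31)=(88*31+31)%997=765 h(86,3)=(86*31+3)%997=675 -> [470, 765, 675]
  L2: h(470,765)=(470*31+765)%997=380 h(675,675)=(675*31+675)%997=663 -> [380, 663]
  L3: h(380,663)=(380*31+663)%997=479 -> [479]
  root=479

Answer: 47 470 437 380 144 479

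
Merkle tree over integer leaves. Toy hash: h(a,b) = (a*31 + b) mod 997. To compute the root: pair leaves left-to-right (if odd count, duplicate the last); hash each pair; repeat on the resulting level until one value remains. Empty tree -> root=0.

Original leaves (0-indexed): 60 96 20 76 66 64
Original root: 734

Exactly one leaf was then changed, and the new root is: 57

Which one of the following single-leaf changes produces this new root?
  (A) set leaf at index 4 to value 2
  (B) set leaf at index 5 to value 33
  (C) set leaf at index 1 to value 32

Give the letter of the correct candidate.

Answer: A

Derivation:
Original leaves: [60, 96, 20, 76, 66, 64]
Target new root: 57
Try each candidate change and compute the resulting root:
Candidate A: set leaf[4] = 2 -> leaves = [60, 96, 20, 76, 2, 64]
  L0: [60, 96, 20, 76, 2, 64]
  L1: h(60,96)=(60*31+96)%997=959 h(20,76)=(20*31+76)%997=696 h(2,64)=(2*31+64)%997=126 -> [959, 696, 126]
  L2: h(959,696)=(959*31+696)%997=515 h(126,126)=(126*31+126)%997=44 -> [515, 44]
  L3: h(515,44)=(515*31+44)%997=57 -> [57]
  root = 57 == target 57  ** MATCH **
Candidate B: set leaf[5] = 33 -> leaves = [60, 96, 20, 76, 66, 33]
  L0: [60, 96, 20, 76, 66, 33]
  L1: h(60,96)=(60*31+96)%997=959 h(20,76)=(20*31+76)%997=696 h(66,33)=(66*31+33)%997=85 -> [959, 696, 85]
  L2: h(959,696)=(959*31+696)%997=515 h(85,85)=(85*31+85)%997=726 -> [515, 726]
  L3: h(515,726)=(515*31+726)%997=739 -> [739]
  root = 739 != target 57
Candidate C: set leaf[1] = 32 -> leaves = [60, 32, 20, 76, 66, 64]
  L0: [60, 32, 20, 76, 66, 64]
  L1: h(60,32)=(60*31+32)%997=895 h(20,76)=(20*31+76)%997=696 h(66,64)=(66*31+64)%997=116 -> [895, 696, 116]
  L2: h(895,696)=(895*31+696)%997=525 h(116,116)=(116*31+116)%997=721 -> [525, 721]
  L3: h(525,721)=(525*31+721)%997=47 -> [47]
  root = 47 != target 57
Candidate A produces the target root.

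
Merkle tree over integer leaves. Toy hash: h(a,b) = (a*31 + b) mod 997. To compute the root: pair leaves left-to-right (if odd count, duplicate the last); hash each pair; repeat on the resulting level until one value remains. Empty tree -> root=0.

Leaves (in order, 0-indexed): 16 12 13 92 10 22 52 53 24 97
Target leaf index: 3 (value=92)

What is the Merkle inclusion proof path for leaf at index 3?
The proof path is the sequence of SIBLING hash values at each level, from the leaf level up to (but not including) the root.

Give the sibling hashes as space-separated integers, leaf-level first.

Answer: 13 508 990 773

Derivation:
L0 (leaves): [16, 12, 13, 92, 10, 22, 52, 53, 24, 97], target index=3
L1: h(16,12)=(16*31+12)%997=508 [pair 0] h(13,92)=(13*31+92)%997=495 [pair 1] h(10,22)=(10*31+22)%997=332 [pair 2] h(52,53)=(52*31+53)%997=668 [pair 3] h(24,97)=(24*31+97)%997=841 [pair 4] -> [508, 495, 332, 668, 841]
  Sibling for proof at L0: 13
L2: h(508,495)=(508*31+495)%997=291 [pair 0] h(332,668)=(332*31+668)%997=990 [pair 1] h(841,841)=(841*31+841)%997=990 [pair 2] -> [291, 990, 990]
  Sibling for proof at L1: 508
L3: h(291,990)=(291*31+990)%997=41 [pair 0] h(990,990)=(990*31+990)%997=773 [pair 1] -> [41, 773]
  Sibling for proof at L2: 990
L4: h(41,773)=(41*31+773)%997=50 [pair 0] -> [50]
  Sibling for proof at L3: 773
Root: 50
Proof path (sibling hashes from leaf to root): [13, 508, 990, 773]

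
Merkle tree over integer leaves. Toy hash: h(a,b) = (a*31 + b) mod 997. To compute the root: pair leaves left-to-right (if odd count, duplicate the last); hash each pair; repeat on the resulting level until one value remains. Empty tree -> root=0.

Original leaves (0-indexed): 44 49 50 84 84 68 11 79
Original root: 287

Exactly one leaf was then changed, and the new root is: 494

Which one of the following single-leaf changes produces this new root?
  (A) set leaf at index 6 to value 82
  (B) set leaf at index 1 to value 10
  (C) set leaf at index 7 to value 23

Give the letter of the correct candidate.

Original leaves: [44, 49, 50, 84, 84, 68, 11, 79]
Target new root: 494
Try each candidate change and compute the resulting root:
Candidate A: set leaf[6] = 82 -> leaves = [44, 49, 50, 84, 84, 68, 82, 79]
  L0: [44, 49, 50, 84, 84, 68, 82, 79]
  L1: h(44,49)=(44*31+49)%997=416 h(50,84)=(50*31+84)%997=637 h(84,68)=(84*31+68)%997=678 h(82,79)=(82*31+79)%997=627 -> [416, 637, 678, 627]
  L2: h(416,637)=(416*31+637)%997=572 h(678,627)=(678*31+627)%997=708 -> [572, 708]
  L3: h(572,708)=(572*31+708)%997=494 -> [494]
  root = 494 == target 494  ** MATCH **
Candidate B: set leaf[1] = 10 -> leaves = [44, 10, 50, 84, 84, 68, 11, 79]
  L0: [44, 10, 50, 84, 84, 68, 11, 79]
  L1: h(44,10)=(44*31+10)%997=377 h(50,84)=(50*31+84)%997=637 h(84,68)=(84*31+68)%997=678 h(11,79)=(11*31+79)%997=420 -> [377, 637, 678, 420]
  L2: h(377,637)=(377*31+637)%997=360 h(678,420)=(678*31+420)%997=501 -> [360, 501]
  L3: h(360,501)=(360*31+501)%997=694 -> [694]
  root = 694 != target 494
Candidate C: set leaf[7] = 23 -> leaves = [44, 49, 50, 84, 84, 68, 11, 23]
  L0: [44, 49, 50, 84, 84, 68, 11, 23]
  L1: h(44,49)=(44*31+49)%997=416 h(50,84)=(50*31+84)%997=637 h(84,68)=(84*31+68)%997=678 h(11,23)=(11*31+23)%997=364 -> [416, 637, 678, 364]
  L2: h(416,637)=(416*31+637)%997=572 h(678,364)=(678*31+364)%997=445 -> [572, 445]
  L3: h(572,445)=(572*31+445)%997=231 -> [231]
  root = 231 != target 494
Candidate A produces the target root.

Answer: A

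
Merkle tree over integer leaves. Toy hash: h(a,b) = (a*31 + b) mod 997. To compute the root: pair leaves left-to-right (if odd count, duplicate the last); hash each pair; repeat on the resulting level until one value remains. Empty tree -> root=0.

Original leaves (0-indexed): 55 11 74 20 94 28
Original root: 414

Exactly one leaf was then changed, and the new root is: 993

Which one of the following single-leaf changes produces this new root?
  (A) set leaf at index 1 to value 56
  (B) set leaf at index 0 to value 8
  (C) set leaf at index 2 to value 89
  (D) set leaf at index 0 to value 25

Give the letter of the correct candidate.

Original leaves: [55, 11, 74, 20, 94, 28]
Target new root: 993
Try each candidate change and compute the resulting root:
Candidate A: set leaf[1] = 56 -> leaves = [55, 56, 74, 20, 94, 28]
  L0: [55, 56, 74, 20, 94, 28]
  L1: h(55,56)=(55*31+56)%997=764 h(74,20)=(74*31+20)%997=320 h(94,28)=(94*31+28)%997=948 -> [764, 320, 948]
  L2: h(764,320)=(764*31+320)%997=76 h(948,948)=(948*31+948)%997=426 -> [76, 426]
  L3: h(76,426)=(76*31+426)%997=788 -> [788]
  root = 788 != target 993
Candidate B: set leaf[0] = 8 -> leaves = [8, 11, 74, 20, 94, 28]
  L0: [8, 11, 74, 20, 94, 28]
  L1: h(8,11)=(8*31+11)%997=259 h(74,20)=(74*31+20)%997=320 h(94,28)=(94*31+28)%997=948 -> [259, 320, 948]
  L2: h(259,320)=(259*31+320)%997=373 h(948,948)=(948*31+948)%997=426 -> [373, 426]
  L3: h(373,426)=(373*31+426)%997=25 -> [25]
  root = 25 != target 993
Candidate C: set leaf[2] = 89 -> leaves = [55, 11, 89, 20, 94, 28]
  L0: [55, 11, 89, 20, 94, 28]
  L1: h(55,11)=(55*31+11)%997=719 h(89,20)=(89*31+20)%997=785 h(94,28)=(94*31+28)%997=948 -> [719, 785, 948]
  L2: h(719,785)=(719*31+785)%997=143 h(948,948)=(948*31+948)%997=426 -> [143, 426]
  L3: h(143,426)=(143*31+426)%997=871 -> [871]
  root = 871 != target 993
Candidate D: set leaf[0] = 25 -> leaves = [25, 11, 74, 20, 94, 28]
  L0: [25, 11, 74, 20, 94, 28]
  L1: h(25,11)=(25*31+11)%997=786 h(74,20)=(74*31+20)%997=320 h(94,28)=(94*31+28)%997=948 -> [786, 320, 948]
  L2: h(786,320)=(786*31+320)%997=758 h(948,948)=(948*31+948)%997=426 -> [758, 426]
  L3: h(758,426)=(758*31+426)%997=993 -> [993]
  root = 993 == target 993  ** MATCH **
Candidate D produces the target root.

Answer: D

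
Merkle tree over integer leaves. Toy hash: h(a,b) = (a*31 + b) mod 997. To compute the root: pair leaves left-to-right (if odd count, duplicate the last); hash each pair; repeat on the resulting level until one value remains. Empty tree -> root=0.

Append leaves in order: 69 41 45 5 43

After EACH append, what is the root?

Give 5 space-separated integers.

After append 69 (leaves=[69]):
  L0: [69]
  root=69
After append 41 (leaves=[69, 41]):
  L0: [69, 41]
  L1: h(69,41)=(69*31+41)%997=186 -> [186]
  root=186
After append 45 (leaves=[69, 41, 45]):
  L0: [69, 41, 45]
  L1: h(69,41)=(69*31+41)%997=186 h(45,45)=(45*31+45)%997=443 -> [186, 443]
  L2: h(186,443)=(186*31+443)%997=227 -> [227]
  root=227
After append 5 (leaves=[69, 41, 45, 5]):
  L0: [69, 41, 45, 5]
  L1: h(69,41)=(69*31+41)%997=186 h(45,5)=(45*31+5)%997=403 -> [186, 403]
  L2: h(186,403)=(186*31+403)%997=187 -> [187]
  root=187
After append 43 (leaves=[69, 41, 45, 5, 43]):
  L0: [69, 41, 45, 5, 43]
  L1: h(69,41)=(69*31+41)%997=186 h(45,5)=(45*31+5)%997=403 h(43,43)=(43*31+43)%997=379 -> [186, 403, 379]
  L2: h(186,403)=(186*31+403)%997=187 h(379,379)=(379*31+379)%997=164 -> [187, 164]
  L3: h(187,164)=(187*31+164)%997=976 -> [976]
  root=976

Answer: 69 186 227 187 976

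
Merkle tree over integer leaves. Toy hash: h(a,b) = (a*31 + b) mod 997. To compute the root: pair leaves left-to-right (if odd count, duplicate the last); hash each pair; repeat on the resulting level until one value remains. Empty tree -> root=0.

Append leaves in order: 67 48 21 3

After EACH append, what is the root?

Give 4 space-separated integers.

After append 67 (leaves=[67]):
  L0: [67]
  root=67
After append 48 (leaves=[67, 48]):
  L0: [67, 48]
  L1: h(67,48)=(67*31+48)%997=131 -> [131]
  root=131
After append 21 (leaves=[67, 48, 21]):
  L0: [67, 48, 21]
  L1: h(67,48)=(67*31+48)%997=131 h(21,21)=(21*31+21)%997=672 -> [131, 672]
  L2: h(131,672)=(131*31+672)%997=745 -> [745]
  root=745
After append 3 (leaves=[67, 48, 21, 3]):
  L0: [67, 48, 21, 3]
  L1: h(67,48)=(67*31+48)%997=131 h(21,3)=(21*31+3)%997=654 -> [131, 654]
  L2: h(131,654)=(131*31+654)%997=727 -> [727]
  root=727

Answer: 67 131 745 727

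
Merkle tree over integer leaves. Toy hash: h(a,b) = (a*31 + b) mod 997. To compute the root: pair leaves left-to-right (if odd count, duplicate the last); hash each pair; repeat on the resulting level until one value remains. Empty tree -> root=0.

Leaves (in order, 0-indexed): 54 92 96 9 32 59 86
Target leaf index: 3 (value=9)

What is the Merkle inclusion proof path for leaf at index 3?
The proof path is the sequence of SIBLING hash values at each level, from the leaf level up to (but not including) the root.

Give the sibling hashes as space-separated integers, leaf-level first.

L0 (leaves): [54, 92, 96, 9, 32, 59, 86], target index=3
L1: h(54,92)=(54*31+92)%997=769 [pair 0] h(96,9)=(96*31+9)%997=991 [pair 1] h(32,59)=(32*31+59)%997=54 [pair 2] h(86,86)=(86*31+86)%997=758 [pair 3] -> [769, 991, 54, 758]
  Sibling for proof at L0: 96
L2: h(769,991)=(769*31+991)%997=902 [pair 0] h(54,758)=(54*31+758)%997=438 [pair 1] -> [902, 438]
  Sibling for proof at L1: 769
L3: h(902,438)=(902*31+438)%997=484 [pair 0] -> [484]
  Sibling for proof at L2: 438
Root: 484
Proof path (sibling hashes from leaf to root): [96, 769, 438]

Answer: 96 769 438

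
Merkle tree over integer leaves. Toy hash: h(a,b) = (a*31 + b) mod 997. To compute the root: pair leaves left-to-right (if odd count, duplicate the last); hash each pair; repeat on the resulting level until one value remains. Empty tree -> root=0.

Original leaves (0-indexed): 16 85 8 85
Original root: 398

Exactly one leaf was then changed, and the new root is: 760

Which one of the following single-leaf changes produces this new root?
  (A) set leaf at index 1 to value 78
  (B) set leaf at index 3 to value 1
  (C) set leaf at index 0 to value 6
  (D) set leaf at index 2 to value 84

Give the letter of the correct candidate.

Answer: D

Derivation:
Original leaves: [16, 85, 8, 85]
Target new root: 760
Try each candidate change and compute the resulting root:
Candidate A: set leaf[1] = 78 -> leaves = [16, 78, 8, 85]
  L0: [16, 78, 8, 85]
  L1: h(16,78)=(16*31+78)%997=574 h(8,85)=(8*31+85)%997=333 -> [574, 333]
  L2: h(574,333)=(574*31+333)%997=181 -> [181]
  root = 181 != target 760
Candidate B: set leaf[3] = 1 -> leaves = [16, 85, 8, 1]
  L0: [16, 85, 8, 1]
  L1: h(16,85)=(16*31+85)%997=581 h(8,1)=(8*31+1)%997=249 -> [581, 249]
  L2: h(581,249)=(581*31+249)%997=314 -> [314]
  root = 314 != target 760
Candidate C: set leaf[0] = 6 -> leaves = [6, 85, 8, 85]
  L0: [6, 85, 8, 85]
  L1: h(6,85)=(6*31+85)%997=271 h(8,85)=(8*31+85)%997=333 -> [271, 333]
  L2: h(271,333)=(271*31+333)%997=758 -> [758]
  root = 758 != target 760
Candidate D: set leaf[2] = 84 -> leaves = [16, 85, 84, 85]
  L0: [16, 85, 84, 85]
  L1: h(16,85)=(16*31+85)%997=581 h(84,85)=(84*31+85)%997=695 -> [581, 695]
  L2: h(581,695)=(581*31+695)%997=760 -> [760]
  root = 760 == target 760  ** MATCH **
Candidate D produces the target root.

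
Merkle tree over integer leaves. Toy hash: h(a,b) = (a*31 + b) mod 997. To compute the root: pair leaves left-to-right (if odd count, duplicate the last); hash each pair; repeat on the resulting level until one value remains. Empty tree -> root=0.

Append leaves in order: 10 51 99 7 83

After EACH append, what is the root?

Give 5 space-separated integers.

Answer: 10 361 401 309 853

Derivation:
After append 10 (leaves=[10]):
  L0: [10]
  root=10
After append 51 (leaves=[10, 51]):
  L0: [10, 51]
  L1: h(10,51)=(10*31+51)%997=361 -> [361]
  root=361
After append 99 (leaves=[10, 51, 99]):
  L0: [10, 51, 99]
  L1: h(10,51)=(10*31+51)%997=361 h(99,99)=(99*31+99)%997=177 -> [361, 177]
  L2: h(361,177)=(361*31+177)%997=401 -> [401]
  root=401
After append 7 (leaves=[10, 51, 99, 7]):
  L0: [10, 51, 99, 7]
  L1: h(10,51)=(10*31+51)%997=361 h(99,7)=(99*31+7)%997=85 -> [361, 85]
  L2: h(361,85)=(361*31+85)%997=309 -> [309]
  root=309
After append 83 (leaves=[10, 51, 99, 7, 83]):
  L0: [10, 51, 99, 7, 83]
  L1: h(10,51)=(10*31+51)%997=361 h(99,7)=(99*31+7)%997=85 h(83,83)=(83*31+83)%997=662 -> [361, 85, 662]
  L2: h(361,85)=(361*31+85)%997=309 h(662,662)=(662*31+662)%997=247 -> [309, 247]
  L3: h(309,247)=(309*31+247)%997=853 -> [853]
  root=853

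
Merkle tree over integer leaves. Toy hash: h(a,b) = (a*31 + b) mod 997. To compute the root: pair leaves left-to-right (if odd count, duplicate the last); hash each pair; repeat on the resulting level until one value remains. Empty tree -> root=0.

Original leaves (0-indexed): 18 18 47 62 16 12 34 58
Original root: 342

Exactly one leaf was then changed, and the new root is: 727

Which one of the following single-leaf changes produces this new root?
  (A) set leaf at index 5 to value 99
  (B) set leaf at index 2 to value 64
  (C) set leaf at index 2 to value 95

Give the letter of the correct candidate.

Answer: B

Derivation:
Original leaves: [18, 18, 47, 62, 16, 12, 34, 58]
Target new root: 727
Try each candidate change and compute the resulting root:
Candidate A: set leaf[5] = 99 -> leaves = [18, 18, 47, 62, 16, 99, 34, 58]
  L0: [18, 18, 47, 62, 16, 99, 34, 58]
  L1: h(18,18)=(18*31+18)%997=576 h(47,62)=(47*31+62)%997=522 h(16,99)=(16*31+99)%997=595 h(34,58)=(34*31+58)%997=115 -> [576, 522, 595, 115]
  L2: h(576,522)=(576*31+522)%997=432 h(595,115)=(595*31+115)%997=614 -> [432, 614]
  L3: h(432,614)=(432*31+614)%997=48 -> [48]
  root = 48 != target 727
Candidate B: set leaf[2] = 64 -> leaves = [18, 18, 64, 62, 16, 12, 34, 58]
  L0: [18, 18, 64, 62, 16, 12, 34, 58]
  L1: h(18,18)=(18*31+18)%997=576 h(64,62)=(64*31+62)%997=52 h(16,12)=(16*31+12)%997=508 h(34,58)=(34*31+58)%997=115 -> [576, 52, 508, 115]
  L2: h(576,52)=(576*31+52)%997=959 h(508,115)=(508*31+115)%997=908 -> [959, 908]
  L3: h(959,908)=(959*31+908)%997=727 -> [727]
  root = 727 == target 727  ** MATCH **
Candidate C: set leaf[2] = 95 -> leaves = [18, 18, 95, 62, 16, 12, 34, 58]
  L0: [18, 18, 95, 62, 16, 12, 34, 58]
  L1: h(18,18)=(18*31+18)%997=576 h(95,62)=(95*31+62)%997=16 h(16,12)=(16*31+12)%997=508 h(34,58)=(34*31+58)%997=115 -> [576, 16, 508, 115]
  L2: h(576,16)=(576*31+16)%997=923 h(508,115)=(508*31+115)%997=908 -> [923, 908]
  L3: h(923,908)=(923*31+908)%997=608 -> [608]
  root = 608 != target 727
Candidate B produces the target root.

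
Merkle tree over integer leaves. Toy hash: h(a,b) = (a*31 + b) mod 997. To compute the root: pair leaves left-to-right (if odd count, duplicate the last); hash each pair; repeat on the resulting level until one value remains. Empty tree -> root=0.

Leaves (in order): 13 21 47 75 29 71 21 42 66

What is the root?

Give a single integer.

Answer: 790

Derivation:
L0: [13, 21, 47, 75, 29, 71, 21, 42, 66]
L1: h(13,21)=(13*31+21)%997=424 h(47,75)=(47*31+75)%997=535 h(29,71)=(29*31+71)%997=970 h(21,42)=(21*31+42)%997=693 h(66,66)=(66*31+66)%997=118 -> [424, 535, 970, 693, 118]
L2: h(424,535)=(424*31+535)%997=718 h(970,693)=(970*31+693)%997=853 h(118,118)=(118*31+118)%997=785 -> [718, 853, 785]
L3: h(718,853)=(718*31+853)%997=180 h(785,785)=(785*31+785)%997=195 -> [180, 195]
L4: h(180,195)=(180*31+195)%997=790 -> [790]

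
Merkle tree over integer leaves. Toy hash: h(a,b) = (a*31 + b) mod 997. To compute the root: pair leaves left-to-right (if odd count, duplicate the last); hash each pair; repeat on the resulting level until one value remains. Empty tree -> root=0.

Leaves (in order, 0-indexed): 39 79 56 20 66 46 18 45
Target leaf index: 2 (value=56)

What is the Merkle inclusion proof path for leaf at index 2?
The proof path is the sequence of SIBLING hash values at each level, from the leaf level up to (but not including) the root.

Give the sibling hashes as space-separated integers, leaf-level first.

L0 (leaves): [39, 79, 56, 20, 66, 46, 18, 45], target index=2
L1: h(39,79)=(39*31+79)%997=291 [pair 0] h(56,20)=(56*31+20)%997=759 [pair 1] h(66,46)=(66*31+46)%997=98 [pair 2] h(18,45)=(18*31+45)%997=603 [pair 3] -> [291, 759, 98, 603]
  Sibling for proof at L0: 20
L2: h(291,759)=(291*31+759)%997=807 [pair 0] h(98,603)=(98*31+603)%997=650 [pair 1] -> [807, 650]
  Sibling for proof at L1: 291
L3: h(807,650)=(807*31+650)%997=742 [pair 0] -> [742]
  Sibling for proof at L2: 650
Root: 742
Proof path (sibling hashes from leaf to root): [20, 291, 650]

Answer: 20 291 650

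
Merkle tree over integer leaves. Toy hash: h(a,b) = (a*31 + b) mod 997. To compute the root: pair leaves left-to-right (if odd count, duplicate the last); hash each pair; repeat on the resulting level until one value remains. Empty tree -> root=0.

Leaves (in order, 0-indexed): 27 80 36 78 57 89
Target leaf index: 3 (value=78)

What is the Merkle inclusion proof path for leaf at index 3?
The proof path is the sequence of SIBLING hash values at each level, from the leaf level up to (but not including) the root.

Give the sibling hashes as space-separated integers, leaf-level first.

Answer: 36 917 569

Derivation:
L0 (leaves): [27, 80, 36, 78, 57, 89], target index=3
L1: h(27,80)=(27*31+80)%997=917 [pair 0] h(36,78)=(36*31+78)%997=197 [pair 1] h(57,89)=(57*31+89)%997=859 [pair 2] -> [917, 197, 859]
  Sibling for proof at L0: 36
L2: h(917,197)=(917*31+197)%997=708 [pair 0] h(859,859)=(859*31+859)%997=569 [pair 1] -> [708, 569]
  Sibling for proof at L1: 917
L3: h(708,569)=(708*31+569)%997=583 [pair 0] -> [583]
  Sibling for proof at L2: 569
Root: 583
Proof path (sibling hashes from leaf to root): [36, 917, 569]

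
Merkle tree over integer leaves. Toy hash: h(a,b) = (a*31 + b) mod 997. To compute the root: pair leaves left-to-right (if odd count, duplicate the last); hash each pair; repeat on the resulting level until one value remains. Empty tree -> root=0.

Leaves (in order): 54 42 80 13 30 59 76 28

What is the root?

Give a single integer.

L0: [54, 42, 80, 13, 30, 59, 76, 28]
L1: h(54,42)=(54*31+42)%997=719 h(80,13)=(80*31+13)%997=499 h(30,59)=(30*31+59)%997=989 h(76,28)=(76*31+28)%997=390 -> [719, 499, 989, 390]
L2: h(719,499)=(719*31+499)%997=854 h(989,390)=(989*31+390)%997=142 -> [854, 142]
L3: h(854,142)=(854*31+142)%997=694 -> [694]

Answer: 694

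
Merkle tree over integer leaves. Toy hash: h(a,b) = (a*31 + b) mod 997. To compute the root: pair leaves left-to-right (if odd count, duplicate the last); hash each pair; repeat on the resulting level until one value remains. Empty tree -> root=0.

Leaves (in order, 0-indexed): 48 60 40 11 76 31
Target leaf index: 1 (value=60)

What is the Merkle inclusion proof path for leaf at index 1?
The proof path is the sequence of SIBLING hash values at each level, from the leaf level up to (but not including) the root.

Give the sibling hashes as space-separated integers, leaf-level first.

Answer: 48 254 612

Derivation:
L0 (leaves): [48, 60, 40, 11, 76, 31], target index=1
L1: h(48,60)=(48*31+60)%997=551 [pair 0] h(40,11)=(40*31+11)%997=254 [pair 1] h(76,31)=(76*31+31)%997=393 [pair 2] -> [551, 254, 393]
  Sibling for proof at L0: 48
L2: h(551,254)=(551*31+254)%997=386 [pair 0] h(393,393)=(393*31+393)%997=612 [pair 1] -> [386, 612]
  Sibling for proof at L1: 254
L3: h(386,612)=(386*31+612)%997=614 [pair 0] -> [614]
  Sibling for proof at L2: 612
Root: 614
Proof path (sibling hashes from leaf to root): [48, 254, 612]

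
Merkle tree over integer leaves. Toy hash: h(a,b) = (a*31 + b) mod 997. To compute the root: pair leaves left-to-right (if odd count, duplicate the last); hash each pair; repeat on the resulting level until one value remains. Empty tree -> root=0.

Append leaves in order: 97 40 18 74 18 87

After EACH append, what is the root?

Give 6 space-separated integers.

After append 97 (leaves=[97]):
  L0: [97]
  root=97
After append 40 (leaves=[97, 40]):
  L0: [97, 40]
  L1: h(97,40)=(97*31+40)%997=56 -> [56]
  root=56
After append 18 (leaves=[97, 40, 18]):
  L0: [97, 40, 18]
  L1: h(97,40)=(97*31+40)%997=56 h(18,18)=(18*31+18)%997=576 -> [56, 576]
  L2: h(56,576)=(56*31+576)%997=318 -> [318]
  root=318
After append 74 (leaves=[97, 40, 18, 74]):
  L0: [97, 40, 18, 74]
  L1: h(97,40)=(97*31+40)%997=56 h(18,74)=(18*31+74)%997=632 -> [56, 632]
  L2: h(56,632)=(56*31+632)%997=374 -> [374]
  root=374
After append 18 (leaves=[97, 40, 18, 74, 18]):
  L0: [97, 40, 18, 74, 18]
  L1: h(97,40)=(97*31+40)%997=56 h(18,74)=(18*31+74)%997=632 h(18,18)=(18*31+18)%997=576 -> [56, 632, 576]
  L2: h(56,632)=(56*31+632)%997=374 h(576,576)=(576*31+576)%997=486 -> [374, 486]
  L3: h(374,486)=(374*31+486)%997=116 -> [116]
  root=116
After append 87 (leaves=[97, 40, 18, 74, 18, 87]):
  L0: [97, 40, 18, 74, 18, 87]
  L1: h(97,40)=(97*31+40)%997=56 h(18,74)=(18*31+74)%997=632 h(18,87)=(18*31+87)%997=645 -> [56, 632, 645]
  L2: h(56,632)=(56*31+632)%997=374 h(645,645)=(645*31+645)%997=700 -> [374, 700]
  L3: h(374,700)=(374*31+700)%997=330 -> [330]
  root=330

Answer: 97 56 318 374 116 330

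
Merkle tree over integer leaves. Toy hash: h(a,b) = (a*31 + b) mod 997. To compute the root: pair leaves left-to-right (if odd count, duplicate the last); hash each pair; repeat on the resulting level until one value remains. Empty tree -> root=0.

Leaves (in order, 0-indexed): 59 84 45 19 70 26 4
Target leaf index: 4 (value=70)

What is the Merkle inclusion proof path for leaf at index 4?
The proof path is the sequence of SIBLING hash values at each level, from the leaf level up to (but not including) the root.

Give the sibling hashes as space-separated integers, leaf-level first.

L0 (leaves): [59, 84, 45, 19, 70, 26, 4], target index=4
L1: h(59,84)=(59*31+84)%997=916 [pair 0] h(45,19)=(45*31+19)%997=417 [pair 1] h(70,26)=(70*31+26)%997=202 [pair 2] h(4,4)=(4*31+4)%997=128 [pair 3] -> [916, 417, 202, 128]
  Sibling for proof at L0: 26
L2: h(916,417)=(916*31+417)%997=897 [pair 0] h(202,128)=(202*31+128)%997=408 [pair 1] -> [897, 408]
  Sibling for proof at L1: 128
L3: h(897,408)=(897*31+408)%997=299 [pair 0] -> [299]
  Sibling for proof at L2: 897
Root: 299
Proof path (sibling hashes from leaf to root): [26, 128, 897]

Answer: 26 128 897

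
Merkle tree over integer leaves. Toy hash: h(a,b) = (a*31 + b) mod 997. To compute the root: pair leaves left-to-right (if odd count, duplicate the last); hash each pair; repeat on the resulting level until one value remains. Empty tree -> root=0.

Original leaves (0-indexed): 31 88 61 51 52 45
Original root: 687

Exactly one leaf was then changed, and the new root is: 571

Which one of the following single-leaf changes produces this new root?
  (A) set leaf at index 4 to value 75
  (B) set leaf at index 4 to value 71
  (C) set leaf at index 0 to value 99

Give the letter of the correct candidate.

Answer: C

Derivation:
Original leaves: [31, 88, 61, 51, 52, 45]
Target new root: 571
Try each candidate change and compute the resulting root:
Candidate A: set leaf[4] = 75 -> leaves = [31, 88, 61, 51, 75, 45]
  L0: [31, 88, 61, 51, 75, 45]
  L1: h(31,88)=(31*31+88)%997=52 h(61,51)=(61*31+51)%997=945 h(75,45)=(75*31+45)%997=376 -> [52, 945, 376]
  L2: h(52,945)=(52*31+945)%997=563 h(376,376)=(376*31+376)%997=68 -> [563, 68]
  L3: h(563,68)=(563*31+68)%997=572 -> [572]
  root = 572 != target 571
Candidate B: set leaf[4] = 71 -> leaves = [31, 88, 61, 51, 71, 45]
  L0: [31, 88, 61, 51, 71, 45]
  L1: h(31,88)=(31*31+88)%997=52 h(61,51)=(61*31+51)%997=945 h(71,45)=(71*31+45)%997=252 -> [52, 945, 252]
  L2: h(52,945)=(52*31+945)%997=563 h(252,252)=(252*31+252)%997=88 -> [563, 88]
  L3: h(563,88)=(563*31+88)%997=592 -> [592]
  root = 592 != target 571
Candidate C: set leaf[0] = 99 -> leaves = [99, 88, 61, 51, 52, 45]
  L0: [99, 88, 61, 51, 52, 45]
  L1: h(99,88)=(99*31+88)%997=166 h(61,51)=(61*31+51)%997=945 h(52,45)=(52*31+45)%997=660 -> [166, 945, 660]
  L2: h(166,945)=(166*31+945)%997=109 h(660,660)=(660*31+660)%997=183 -> [109, 183]
  L3: h(109,183)=(109*31+183)%997=571 -> [571]
  root = 571 == target 571  ** MATCH **
Candidate C produces the target root.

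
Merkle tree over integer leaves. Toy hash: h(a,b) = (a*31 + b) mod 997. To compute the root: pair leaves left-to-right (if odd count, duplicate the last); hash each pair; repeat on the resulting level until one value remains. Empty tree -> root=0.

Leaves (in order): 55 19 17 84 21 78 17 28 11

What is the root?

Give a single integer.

L0: [55, 19, 17, 84, 21, 78, 17, 28, 11]
L1: h(55,19)=(55*31+19)%997=727 h(17,84)=(17*31+84)%997=611 h(21,78)=(21*31+78)%997=729 h(17,28)=(17*31+28)%997=555 h(11,11)=(11*31+11)%997=352 -> [727, 611, 729, 555, 352]
L2: h(727,611)=(727*31+611)%997=217 h(729,555)=(729*31+555)%997=223 h(352,352)=(352*31+352)%997=297 -> [217, 223, 297]
L3: h(217,223)=(217*31+223)%997=968 h(297,297)=(297*31+297)%997=531 -> [968, 531]
L4: h(968,531)=(968*31+531)%997=629 -> [629]

Answer: 629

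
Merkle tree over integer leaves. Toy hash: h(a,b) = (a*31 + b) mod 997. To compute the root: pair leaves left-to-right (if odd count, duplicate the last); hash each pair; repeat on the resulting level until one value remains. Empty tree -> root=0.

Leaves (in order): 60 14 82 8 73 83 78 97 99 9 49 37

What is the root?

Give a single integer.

Answer: 241

Derivation:
L0: [60, 14, 82, 8, 73, 83, 78, 97, 99, 9, 49, 37]
L1: h(60,14)=(60*31+14)%997=877 h(82,8)=(82*31+8)%997=556 h(73,83)=(73*31+83)%997=352 h(78,97)=(78*31+97)%997=521 h(99,9)=(99*31+9)%997=87 h(49,37)=(49*31+37)%997=559 -> [877, 556, 352, 521, 87, 559]
L2: h(877,556)=(877*31+556)%997=824 h(352,521)=(352*31+521)%997=466 h(87,559)=(87*31+559)%997=265 -> [824, 466, 265]
L3: h(824,466)=(824*31+466)%997=88 h(265,265)=(265*31+265)%997=504 -> [88, 504]
L4: h(88,504)=(88*31+504)%997=241 -> [241]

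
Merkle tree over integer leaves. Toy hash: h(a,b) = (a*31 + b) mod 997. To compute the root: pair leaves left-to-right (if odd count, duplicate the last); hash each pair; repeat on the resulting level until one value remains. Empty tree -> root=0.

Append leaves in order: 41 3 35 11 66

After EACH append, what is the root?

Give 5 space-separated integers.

Answer: 41 277 734 710 861

Derivation:
After append 41 (leaves=[41]):
  L0: [41]
  root=41
After append 3 (leaves=[41, 3]):
  L0: [41, 3]
  L1: h(41,3)=(41*31+3)%997=277 -> [277]
  root=277
After append 35 (leaves=[41, 3, 35]):
  L0: [41, 3, 35]
  L1: h(41,3)=(41*31+3)%997=277 h(35,35)=(35*31+35)%997=123 -> [277, 123]
  L2: h(277,123)=(277*31+123)%997=734 -> [734]
  root=734
After append 11 (leaves=[41, 3, 35, 11]):
  L0: [41, 3, 35, 11]
  L1: h(41,3)=(41*31+3)%997=277 h(35,11)=(35*31+11)%997=99 -> [277, 99]
  L2: h(277,99)=(277*31+99)%997=710 -> [710]
  root=710
After append 66 (leaves=[41, 3, 35, 11, 66]):
  L0: [41, 3, 35, 11, 66]
  L1: h(41,3)=(41*31+3)%997=277 h(35,11)=(35*31+11)%997=99 h(66,66)=(66*31+66)%997=118 -> [277, 99, 118]
  L2: h(277,99)=(277*31+99)%997=710 h(118,118)=(118*31+118)%997=785 -> [710, 785]
  L3: h(710,785)=(710*31+785)%997=861 -> [861]
  root=861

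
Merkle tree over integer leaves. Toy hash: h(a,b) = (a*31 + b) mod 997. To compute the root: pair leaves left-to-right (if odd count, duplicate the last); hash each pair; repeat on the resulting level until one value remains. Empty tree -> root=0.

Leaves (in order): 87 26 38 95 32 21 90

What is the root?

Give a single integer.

Answer: 643

Derivation:
L0: [87, 26, 38, 95, 32, 21, 90]
L1: h(87,26)=(87*31+26)%997=729 h(38,95)=(38*31+95)%997=276 h(32,21)=(32*31+21)%997=16 h(90,90)=(90*31+90)%997=886 -> [729, 276, 16, 886]
L2: h(729,276)=(729*31+276)%997=941 h(16,886)=(16*31+886)%997=385 -> [941, 385]
L3: h(941,385)=(941*31+385)%997=643 -> [643]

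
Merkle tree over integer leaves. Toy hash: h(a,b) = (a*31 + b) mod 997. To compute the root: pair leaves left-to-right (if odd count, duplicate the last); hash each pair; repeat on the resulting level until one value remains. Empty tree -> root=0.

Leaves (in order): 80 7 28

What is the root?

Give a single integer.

Answer: 227

Derivation:
L0: [80, 7, 28]
L1: h(80,7)=(80*31+7)%997=493 h(28,28)=(28*31+28)%997=896 -> [493, 896]
L2: h(493,896)=(493*31+896)%997=227 -> [227]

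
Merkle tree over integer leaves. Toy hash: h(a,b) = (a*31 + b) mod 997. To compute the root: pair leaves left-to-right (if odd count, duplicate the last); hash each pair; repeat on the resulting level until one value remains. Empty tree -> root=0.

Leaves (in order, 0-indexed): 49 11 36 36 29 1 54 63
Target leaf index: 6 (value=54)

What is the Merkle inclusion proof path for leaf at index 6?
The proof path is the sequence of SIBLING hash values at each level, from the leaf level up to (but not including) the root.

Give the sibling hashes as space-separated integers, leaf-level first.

L0 (leaves): [49, 11, 36, 36, 29, 1, 54, 63], target index=6
L1: h(49,11)=(49*31+11)%997=533 [pair 0] h(36,36)=(36*31+36)%997=155 [pair 1] h(29,1)=(29*31+1)%997=900 [pair 2] h(54,63)=(54*31+63)%997=740 [pair 3] -> [533, 155, 900, 740]
  Sibling for proof at L0: 63
L2: h(533,155)=(533*31+155)%997=726 [pair 0] h(900,740)=(900*31+740)%997=724 [pair 1] -> [726, 724]
  Sibling for proof at L1: 900
L3: h(726,724)=(726*31+724)%997=299 [pair 0] -> [299]
  Sibling for proof at L2: 726
Root: 299
Proof path (sibling hashes from leaf to root): [63, 900, 726]

Answer: 63 900 726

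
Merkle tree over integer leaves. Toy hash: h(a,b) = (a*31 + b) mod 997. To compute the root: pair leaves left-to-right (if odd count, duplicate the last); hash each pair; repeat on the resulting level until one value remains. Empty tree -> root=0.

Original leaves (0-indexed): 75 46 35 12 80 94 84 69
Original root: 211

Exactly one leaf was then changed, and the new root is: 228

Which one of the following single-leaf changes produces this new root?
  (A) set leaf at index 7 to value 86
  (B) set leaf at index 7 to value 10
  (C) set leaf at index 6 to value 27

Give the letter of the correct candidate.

Original leaves: [75, 46, 35, 12, 80, 94, 84, 69]
Target new root: 228
Try each candidate change and compute the resulting root:
Candidate A: set leaf[7] = 86 -> leaves = [75, 46, 35, 12, 80, 94, 84, 86]
  L0: [75, 46, 35, 12, 80, 94, 84, 86]
  L1: h(75,46)=(75*31+46)%997=377 h(35,12)=(35*31+12)%997=100 h(80,94)=(80*31+94)%997=580 h(84,86)=(84*31+86)%997=696 -> [377, 100, 580, 696]
  L2: h(377,100)=(377*31+100)%997=820 h(580,696)=(580*31+696)%997=730 -> [820, 730]
  L3: h(820,730)=(820*31+730)%997=228 -> [228]
  root = 228 == target 228  ** MATCH **
Candidate B: set leaf[7] = 10 -> leaves = [75, 46, 35, 12, 80, 94, 84, 10]
  L0: [75, 46, 35, 12, 80, 94, 84, 10]
  L1: h(75,46)=(75*31+46)%997=377 h(35,12)=(35*31+12)%997=100 h(80,94)=(80*31+94)%997=580 h(84,10)=(84*31+10)%997=620 -> [377, 100, 580, 620]
  L2: h(377,100)=(377*31+100)%997=820 h(580,620)=(580*31+620)%997=654 -> [820, 654]
  L3: h(820,654)=(820*31+654)%997=152 -> [152]
  root = 152 != target 228
Candidate C: set leaf[6] = 27 -> leaves = [75, 46, 35, 12, 80, 94, 27, 69]
  L0: [75, 46, 35, 12, 80, 94, 27, 69]
  L1: h(75,46)=(75*31+46)%997=377 h(35,12)=(35*31+12)%997=100 h(80,94)=(80*31+94)%997=580 h(27,69)=(27*31+69)%997=906 -> [377, 100, 580, 906]
  L2: h(377,100)=(377*31+100)%997=820 h(580,906)=(580*31+906)%997=940 -> [820, 940]
  L3: h(820,940)=(820*31+940)%997=438 -> [438]
  root = 438 != target 228
Candidate A produces the target root.

Answer: A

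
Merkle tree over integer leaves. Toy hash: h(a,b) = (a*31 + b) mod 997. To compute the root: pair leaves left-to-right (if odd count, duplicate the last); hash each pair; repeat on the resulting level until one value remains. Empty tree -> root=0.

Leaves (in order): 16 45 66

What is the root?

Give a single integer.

Answer: 937

Derivation:
L0: [16, 45, 66]
L1: h(16,45)=(16*31+45)%997=541 h(66,66)=(66*31+66)%997=118 -> [541, 118]
L2: h(541,118)=(541*31+118)%997=937 -> [937]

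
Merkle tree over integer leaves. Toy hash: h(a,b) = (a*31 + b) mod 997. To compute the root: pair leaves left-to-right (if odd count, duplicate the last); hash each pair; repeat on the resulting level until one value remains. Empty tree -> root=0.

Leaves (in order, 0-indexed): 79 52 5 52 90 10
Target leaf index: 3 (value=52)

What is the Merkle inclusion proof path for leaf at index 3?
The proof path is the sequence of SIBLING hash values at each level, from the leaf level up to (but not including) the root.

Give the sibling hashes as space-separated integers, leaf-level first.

Answer: 5 507 867

Derivation:
L0 (leaves): [79, 52, 5, 52, 90, 10], target index=3
L1: h(79,52)=(79*31+52)%997=507 [pair 0] h(5,52)=(5*31+52)%997=207 [pair 1] h(90,10)=(90*31+10)%997=806 [pair 2] -> [507, 207, 806]
  Sibling for proof at L0: 5
L2: h(507,207)=(507*31+207)%997=969 [pair 0] h(806,806)=(806*31+806)%997=867 [pair 1] -> [969, 867]
  Sibling for proof at L1: 507
L3: h(969,867)=(969*31+867)%997=996 [pair 0] -> [996]
  Sibling for proof at L2: 867
Root: 996
Proof path (sibling hashes from leaf to root): [5, 507, 867]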